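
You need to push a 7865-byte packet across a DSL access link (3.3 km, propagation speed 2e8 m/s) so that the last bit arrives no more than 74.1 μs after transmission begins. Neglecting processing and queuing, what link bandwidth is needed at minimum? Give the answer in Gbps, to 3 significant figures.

1.09 Gbps

L = 62920 bits.
Propagation delay = 3300 / 200000000 = 16.5 μs.
Transmission budget = 74.1 − 16.5 = 57.6 μs.
R ≥ L / t_tx = 62920 bits / 5.76e-05 s = 1.09 Gbps.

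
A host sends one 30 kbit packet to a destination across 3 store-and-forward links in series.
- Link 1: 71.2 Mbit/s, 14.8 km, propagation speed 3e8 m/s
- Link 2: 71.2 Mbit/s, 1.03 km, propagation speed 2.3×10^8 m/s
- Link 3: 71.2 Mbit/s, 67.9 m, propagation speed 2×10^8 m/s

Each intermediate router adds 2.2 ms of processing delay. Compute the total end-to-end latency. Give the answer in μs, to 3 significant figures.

L = 30000 bits.
Transmission delay per hop = L/R = 30000/71200000 = 421.348 μs; 3 hops → 1264.04 μs.
Propagation delays (d/s per hop): 49.3333, 4.47826, 0.3395 μs; sum = 54.1511 μs.
Processing at 2 router(s): 2 × 2.2 ms = 4400 μs.
End-to-end = 5720 μs.

5720 μs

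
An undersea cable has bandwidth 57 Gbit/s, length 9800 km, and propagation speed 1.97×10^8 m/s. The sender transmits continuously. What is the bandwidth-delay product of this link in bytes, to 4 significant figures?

Propagation delay = 9800000 / 197000000 = 0.0497462 s.
BDP = R × t_prop = 57000000000 × 0.0497462 = 2835530000 bits.
In bytes: 2835530000/8 = 354400000 bytes.

354400000 bytes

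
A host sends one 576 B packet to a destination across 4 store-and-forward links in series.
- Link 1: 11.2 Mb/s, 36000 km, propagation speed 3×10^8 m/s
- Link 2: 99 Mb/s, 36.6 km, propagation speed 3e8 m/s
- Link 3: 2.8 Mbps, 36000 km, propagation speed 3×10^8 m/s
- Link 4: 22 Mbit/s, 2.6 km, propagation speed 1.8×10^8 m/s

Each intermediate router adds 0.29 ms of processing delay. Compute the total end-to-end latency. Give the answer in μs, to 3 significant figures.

L = 576 × 8 = 4608 bits.
Transmission delays (L/R per hop): 411.429, 46.5455, 1645.71, 209.455 μs; sum = 2313.14 μs.
Propagation delays (d/s per hop): 120000, 122, 120000, 14.4444 μs; sum = 240136 μs.
Processing at 3 router(s): 3 × 0.29 ms = 870 μs.
End-to-end = 243000 μs.

243000 μs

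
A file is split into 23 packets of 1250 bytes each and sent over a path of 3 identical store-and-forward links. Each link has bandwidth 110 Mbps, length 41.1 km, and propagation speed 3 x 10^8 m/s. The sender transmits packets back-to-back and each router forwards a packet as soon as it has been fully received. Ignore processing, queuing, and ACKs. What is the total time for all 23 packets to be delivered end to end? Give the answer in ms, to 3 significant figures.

Per-hop transmission t_tx = L/R = 10000/110000000 = 0.0909091 ms.
Per-hop propagation t_prop = 41100/300000000 = 0.137 ms.
Pipeline fill: first packet needs 3·t_tx to clear all hops; remaining 22 packets each add one t_tx.
Total = (3+23-1)·t_tx + 3·t_prop = 25·0.0909091 + 3·0.137 = 2.68 ms.

2.68 ms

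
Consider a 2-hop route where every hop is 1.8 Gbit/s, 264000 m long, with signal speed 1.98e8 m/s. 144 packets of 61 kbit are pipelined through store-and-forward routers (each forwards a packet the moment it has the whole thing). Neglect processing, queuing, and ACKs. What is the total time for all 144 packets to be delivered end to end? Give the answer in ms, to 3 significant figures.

Per-hop transmission t_tx = L/R = 61000/1800000000 = 0.0338889 ms.
Per-hop propagation t_prop = 264000/198000000 = 1.33333 ms.
Pipeline fill: first packet needs 2·t_tx to clear all hops; remaining 143 packets each add one t_tx.
Total = (2+144-1)·t_tx + 2·t_prop = 145·0.0338889 + 2·1.33333 = 7.58 ms.

7.58 ms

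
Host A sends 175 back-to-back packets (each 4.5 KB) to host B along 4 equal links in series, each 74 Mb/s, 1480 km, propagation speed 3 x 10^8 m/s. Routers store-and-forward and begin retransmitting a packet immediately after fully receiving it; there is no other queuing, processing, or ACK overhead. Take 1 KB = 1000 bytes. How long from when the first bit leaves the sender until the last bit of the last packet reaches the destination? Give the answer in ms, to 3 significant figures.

106 ms

Per-hop transmission t_tx = L/R = 36000/74000000 = 0.486486 ms.
Per-hop propagation t_prop = 1480000/300000000 = 4.93333 ms.
Pipeline fill: first packet needs 4·t_tx to clear all hops; remaining 174 packets each add one t_tx.
Total = (4+175-1)·t_tx + 4·t_prop = 178·0.486486 + 4·4.93333 = 106 ms.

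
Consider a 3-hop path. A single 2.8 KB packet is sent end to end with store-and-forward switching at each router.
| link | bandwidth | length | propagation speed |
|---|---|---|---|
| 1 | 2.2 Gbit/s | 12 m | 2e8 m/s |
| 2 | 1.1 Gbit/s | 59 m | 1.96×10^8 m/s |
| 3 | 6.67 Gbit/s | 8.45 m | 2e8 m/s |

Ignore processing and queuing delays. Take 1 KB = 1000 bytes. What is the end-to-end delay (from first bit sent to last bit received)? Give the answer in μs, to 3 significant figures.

34.3 μs

L = 22400 bits.
Transmission delays (L/R per hop): 10.1818, 20.3636, 3.35832 μs; sum = 33.9038 μs.
Propagation delays (d/s per hop): 0.06, 0.30102, 0.04225 μs; sum = 0.40327 μs.
End-to-end = 34.3 μs.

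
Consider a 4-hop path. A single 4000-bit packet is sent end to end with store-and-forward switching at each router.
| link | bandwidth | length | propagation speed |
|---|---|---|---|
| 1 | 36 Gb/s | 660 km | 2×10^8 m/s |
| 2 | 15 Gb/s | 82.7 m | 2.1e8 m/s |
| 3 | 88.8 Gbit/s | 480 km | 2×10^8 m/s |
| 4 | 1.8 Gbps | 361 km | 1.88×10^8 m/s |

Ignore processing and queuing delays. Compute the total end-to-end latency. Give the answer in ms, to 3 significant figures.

7.62 ms

Transmission delays (L/R per hop): 0.000111111, 0.000266667, 4.5045e-05, 0.00222222 ms; sum = 0.00264505 ms.
Propagation delays (d/s per hop): 3.3, 0.00039381, 2.4, 1.92021 ms; sum = 7.62061 ms.
End-to-end = 7.62 ms.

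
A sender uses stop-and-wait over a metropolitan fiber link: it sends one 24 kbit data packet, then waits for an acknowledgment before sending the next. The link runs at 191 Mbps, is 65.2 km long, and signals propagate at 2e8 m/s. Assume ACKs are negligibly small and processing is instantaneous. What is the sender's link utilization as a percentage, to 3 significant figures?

16.2 %

t_tx = L/R = 24000/191000000 = 0.000125654 s.
t_prop = 65200/200000000 = 0.000326 s; RTT = 0.000652 s.
Cycle = t_tx + RTT = 0.000777654 s.
Utilization = t_tx / cycle = 0.000125654/0.000777654 = 16.2 %.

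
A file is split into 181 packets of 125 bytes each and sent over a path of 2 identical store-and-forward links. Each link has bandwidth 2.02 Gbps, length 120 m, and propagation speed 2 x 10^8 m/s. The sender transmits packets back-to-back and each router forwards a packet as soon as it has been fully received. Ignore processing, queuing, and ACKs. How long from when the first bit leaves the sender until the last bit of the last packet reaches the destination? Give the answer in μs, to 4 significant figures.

Per-hop transmission t_tx = L/R = 1000/2020000000 = 0.49505 μs.
Per-hop propagation t_prop = 120/200000000 = 0.6 μs.
Pipeline fill: first packet needs 2·t_tx to clear all hops; remaining 180 packets each add one t_tx.
Total = (2+181-1)·t_tx + 2·t_prop = 182·0.49505 + 2·0.6 = 91.30 μs.

91.30 μs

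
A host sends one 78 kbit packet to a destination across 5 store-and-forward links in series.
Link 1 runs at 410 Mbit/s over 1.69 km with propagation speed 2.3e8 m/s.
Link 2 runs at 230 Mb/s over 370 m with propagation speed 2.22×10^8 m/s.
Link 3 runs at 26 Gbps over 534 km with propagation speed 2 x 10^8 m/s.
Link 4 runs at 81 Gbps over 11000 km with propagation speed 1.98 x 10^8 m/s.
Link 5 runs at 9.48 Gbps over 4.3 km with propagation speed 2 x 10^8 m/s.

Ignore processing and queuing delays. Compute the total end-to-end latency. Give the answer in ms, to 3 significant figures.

58.8 ms

L = 78000 bits.
Transmission delays (L/R per hop): 0.190244, 0.33913, 0.003, 0.000962963, 0.00822785 ms; sum = 0.541565 ms.
Propagation delays (d/s per hop): 0.00734783, 0.00166667, 2.67, 55.5556, 0.0215 ms; sum = 58.2561 ms.
End-to-end = 58.8 ms.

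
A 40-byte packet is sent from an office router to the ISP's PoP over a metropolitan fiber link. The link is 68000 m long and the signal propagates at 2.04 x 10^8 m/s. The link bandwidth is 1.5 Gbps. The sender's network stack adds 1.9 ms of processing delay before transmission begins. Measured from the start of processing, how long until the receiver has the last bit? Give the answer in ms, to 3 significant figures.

L = 40 × 8 = 320 bits.
Transmission delay = L/R = 320 / 1500000000 = 0.000213333 ms.
Propagation delay = d/s = 68000 m / 204000000 m/s = 0.333333 ms.
Plus processing delay 1.9 ms = 1.9 ms.
Total = 2.23 ms.

2.23 ms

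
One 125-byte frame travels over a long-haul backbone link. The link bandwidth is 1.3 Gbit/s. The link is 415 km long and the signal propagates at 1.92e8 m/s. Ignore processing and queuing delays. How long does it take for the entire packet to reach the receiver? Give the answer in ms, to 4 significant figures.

2.162 ms

L = 125 × 8 = 1000 bits.
Transmission delay = L/R = 1000 / 1300000000 = 0.000769231 ms.
Propagation delay = d/s = 415000 m / 192000000 m/s = 2.16146 ms.
Total = 2.162 ms.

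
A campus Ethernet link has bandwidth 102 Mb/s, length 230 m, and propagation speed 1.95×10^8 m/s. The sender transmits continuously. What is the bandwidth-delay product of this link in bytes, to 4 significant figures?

Propagation delay = 230 / 195000000 = 1.17949e-06 s.
BDP = R × t_prop = 102000000 × 1.17949e-06 = 120.308 bits.
In bytes: 120.308/8 = 15.04 bytes.

15.04 bytes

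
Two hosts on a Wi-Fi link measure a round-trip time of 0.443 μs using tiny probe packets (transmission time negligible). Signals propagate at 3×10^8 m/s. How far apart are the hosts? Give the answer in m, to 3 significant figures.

One-way propagation = RTT/2 = 0.2215 μs.
d = s × t = 300000000 × 2.215e-07 = 66.5 m.

66.5 m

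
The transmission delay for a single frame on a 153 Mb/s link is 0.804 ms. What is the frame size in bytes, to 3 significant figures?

L = R × t_tx = 153000000 b/s × 0.000804 s = 123012 bits.
In bytes: 123012 / 8 = 15400 bytes.

15400 bytes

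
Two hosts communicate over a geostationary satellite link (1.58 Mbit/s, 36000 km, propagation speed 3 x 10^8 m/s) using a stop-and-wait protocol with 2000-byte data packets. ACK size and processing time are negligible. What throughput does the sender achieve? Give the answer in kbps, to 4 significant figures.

63.97 kbps

t_tx = L/R = 16000/1580000 = 0.0101266 s.
t_prop = 36000000/300000000 = 0.12 s; RTT = 0.24 s.
Cycle = t_tx + RTT = 0.250127 s.
Throughput = L / cycle = 16000 / 0.250127 = 63.97 kbps.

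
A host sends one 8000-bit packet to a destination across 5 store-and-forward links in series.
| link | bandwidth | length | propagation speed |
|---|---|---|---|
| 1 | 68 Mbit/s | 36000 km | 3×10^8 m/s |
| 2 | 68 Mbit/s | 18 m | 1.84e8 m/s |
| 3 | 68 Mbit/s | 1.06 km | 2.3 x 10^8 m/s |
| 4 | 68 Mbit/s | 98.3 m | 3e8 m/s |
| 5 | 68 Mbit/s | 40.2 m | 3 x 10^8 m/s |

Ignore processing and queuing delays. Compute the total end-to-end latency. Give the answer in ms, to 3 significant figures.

121 ms

Transmission delay per hop = L/R = 8000/68000000 = 0.117647 ms; 5 hops → 0.588235 ms.
Propagation delays (d/s per hop): 120, 9.78261e-05, 0.0046087, 0.000327667, 0.000134 ms; sum = 120.005 ms.
End-to-end = 121 ms.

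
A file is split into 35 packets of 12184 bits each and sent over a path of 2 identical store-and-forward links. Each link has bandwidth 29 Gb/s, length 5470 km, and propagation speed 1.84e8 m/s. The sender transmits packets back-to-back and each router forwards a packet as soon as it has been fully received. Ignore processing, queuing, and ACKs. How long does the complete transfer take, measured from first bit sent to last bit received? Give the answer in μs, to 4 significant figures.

59470 μs

Per-hop transmission t_tx = L/R = 12184/29000000000 = 0.420138 μs.
Per-hop propagation t_prop = 5470000/184000000 = 29728.3 μs.
Pipeline fill: first packet needs 2·t_tx to clear all hops; remaining 34 packets each add one t_tx.
Total = (2+35-1)·t_tx + 2·t_prop = 36·0.420138 + 2·29728.3 = 59470 μs.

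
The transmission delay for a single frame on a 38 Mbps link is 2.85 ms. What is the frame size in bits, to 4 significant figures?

108300 bits

L = R × t_tx = 38000000 b/s × 0.00285 s = 108300 bits.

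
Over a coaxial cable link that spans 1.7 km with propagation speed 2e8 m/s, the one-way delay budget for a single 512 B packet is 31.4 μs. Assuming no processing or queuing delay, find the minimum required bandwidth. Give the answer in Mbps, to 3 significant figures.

179 Mbps

L = 4096 bits.
Propagation delay = 1700 / 200000000 = 8.5 μs.
Transmission budget = 31.4 − 8.5 = 22.9 μs.
R ≥ L / t_tx = 4096 bits / 2.29e-05 s = 179 Mbps.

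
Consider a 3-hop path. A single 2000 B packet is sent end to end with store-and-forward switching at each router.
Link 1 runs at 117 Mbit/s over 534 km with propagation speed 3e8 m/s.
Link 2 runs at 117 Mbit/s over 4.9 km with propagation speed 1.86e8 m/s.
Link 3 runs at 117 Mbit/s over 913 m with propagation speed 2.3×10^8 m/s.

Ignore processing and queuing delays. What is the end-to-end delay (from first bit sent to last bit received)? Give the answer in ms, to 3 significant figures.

L = 2000 × 8 = 16000 bits.
Transmission delay per hop = L/R = 16000/117000000 = 0.136752 ms; 3 hops → 0.410256 ms.
Propagation delays (d/s per hop): 1.78, 0.0263441, 0.00396957 ms; sum = 1.81031 ms.
End-to-end = 2.22 ms.

2.22 ms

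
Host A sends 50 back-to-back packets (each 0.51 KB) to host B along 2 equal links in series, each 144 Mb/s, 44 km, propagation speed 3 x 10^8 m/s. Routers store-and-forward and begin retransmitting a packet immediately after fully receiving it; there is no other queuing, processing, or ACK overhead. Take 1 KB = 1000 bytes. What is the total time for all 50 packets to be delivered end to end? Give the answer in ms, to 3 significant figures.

Per-hop transmission t_tx = L/R = 4080/144000000 = 0.0283333 ms.
Per-hop propagation t_prop = 44000/300000000 = 0.146667 ms.
Pipeline fill: first packet needs 2·t_tx to clear all hops; remaining 49 packets each add one t_tx.
Total = (2+50-1)·t_tx + 2·t_prop = 51·0.0283333 + 2·0.146667 = 1.74 ms.

1.74 ms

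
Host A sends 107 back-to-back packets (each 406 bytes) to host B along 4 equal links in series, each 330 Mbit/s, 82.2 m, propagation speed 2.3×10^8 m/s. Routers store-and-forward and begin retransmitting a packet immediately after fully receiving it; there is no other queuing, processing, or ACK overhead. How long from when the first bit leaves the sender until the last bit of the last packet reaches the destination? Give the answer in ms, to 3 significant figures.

Per-hop transmission t_tx = L/R = 3248/330000000 = 0.00984242 ms.
Per-hop propagation t_prop = 82.2/2.3e+08 = 0.000357391 ms.
Pipeline fill: first packet needs 4·t_tx to clear all hops; remaining 106 packets each add one t_tx.
Total = (4+107-1)·t_tx + 4·t_prop = 110·0.00984242 + 4·0.000357391 = 1.08 ms.

1.08 ms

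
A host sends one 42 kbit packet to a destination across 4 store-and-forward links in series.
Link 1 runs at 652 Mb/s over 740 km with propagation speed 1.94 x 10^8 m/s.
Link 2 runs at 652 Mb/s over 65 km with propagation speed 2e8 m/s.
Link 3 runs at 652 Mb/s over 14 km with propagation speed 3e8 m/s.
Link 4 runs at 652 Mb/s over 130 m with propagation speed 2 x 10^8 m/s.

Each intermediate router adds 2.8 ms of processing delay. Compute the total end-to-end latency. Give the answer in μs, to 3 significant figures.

L = 42000 bits.
Transmission delay per hop = L/R = 42000/652000000 = 64.4172 μs; 4 hops → 257.669 μs.
Propagation delays (d/s per hop): 3814.43, 325, 46.6667, 0.65 μs; sum = 4186.75 μs.
Processing at 3 router(s): 3 × 2.8 ms = 8400 μs.
End-to-end = 12800 μs.

12800 μs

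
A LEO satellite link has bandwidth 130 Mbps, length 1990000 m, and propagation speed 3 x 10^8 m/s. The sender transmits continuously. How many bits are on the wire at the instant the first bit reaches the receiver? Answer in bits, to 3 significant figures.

Propagation delay = 1990000 / 300000000 = 0.00663333 s.
BDP = R × t_prop = 130000000 × 0.00663333 = 862333 bits.

862000 bits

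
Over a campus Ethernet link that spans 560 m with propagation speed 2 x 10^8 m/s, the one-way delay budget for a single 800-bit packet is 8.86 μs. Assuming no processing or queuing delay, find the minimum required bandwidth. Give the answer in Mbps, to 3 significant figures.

Propagation delay = 560 / 200000000 = 2.8 μs.
Transmission budget = 8.86 − 2.8 = 6.06 μs.
R ≥ L / t_tx = 800 bits / 6.06e-06 s = 132 Mbps.

132 Mbps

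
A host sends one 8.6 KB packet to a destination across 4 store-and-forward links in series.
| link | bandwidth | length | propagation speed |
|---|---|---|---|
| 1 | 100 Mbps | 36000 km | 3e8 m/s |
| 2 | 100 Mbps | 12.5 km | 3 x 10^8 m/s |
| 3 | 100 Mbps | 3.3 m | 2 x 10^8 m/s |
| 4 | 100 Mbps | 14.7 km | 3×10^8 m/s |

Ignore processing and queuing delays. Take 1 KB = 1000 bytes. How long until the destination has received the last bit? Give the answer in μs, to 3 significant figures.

123000 μs

L = 68800 bits.
Transmission delay per hop = L/R = 68800/100000000 = 688 μs; 4 hops → 2752 μs.
Propagation delays (d/s per hop): 120000, 41.6667, 0.0165, 49 μs; sum = 120091 μs.
End-to-end = 123000 μs.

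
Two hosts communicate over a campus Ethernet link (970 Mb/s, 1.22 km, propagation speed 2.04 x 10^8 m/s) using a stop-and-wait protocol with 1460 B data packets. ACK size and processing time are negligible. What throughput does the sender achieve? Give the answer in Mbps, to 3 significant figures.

t_tx = L/R = 11680/970000000 = 1.20412e-05 s.
t_prop = 1220/204000000 = 5.98039e-06 s; RTT = 1.19608e-05 s.
Cycle = t_tx + RTT = 2.4002e-05 s.
Throughput = L / cycle = 11680 / 2.4002e-05 = 487 Mbps.

487 Mbps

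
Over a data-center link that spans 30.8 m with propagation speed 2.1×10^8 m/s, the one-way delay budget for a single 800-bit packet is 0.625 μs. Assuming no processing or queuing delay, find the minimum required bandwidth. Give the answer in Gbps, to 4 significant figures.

Propagation delay = 30.8 / 210000000 = 0.146667 μs.
Transmission budget = 0.625 − 0.146667 = 0.478333 μs.
R ≥ L / t_tx = 800 bits / 4.78333e-07 s = 1.672 Gbps.

1.672 Gbps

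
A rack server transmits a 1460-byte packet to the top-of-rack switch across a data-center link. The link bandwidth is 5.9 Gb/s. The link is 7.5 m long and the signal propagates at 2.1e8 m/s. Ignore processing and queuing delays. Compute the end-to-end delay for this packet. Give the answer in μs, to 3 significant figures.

L = 1460 × 8 = 11680 bits.
Transmission delay = L/R = 11680 / 5900000000 = 1.97966 μs.
Propagation delay = d/s = 7.5 m / 210000000 m/s = 0.0357143 μs.
Total = 2.02 μs.

2.02 μs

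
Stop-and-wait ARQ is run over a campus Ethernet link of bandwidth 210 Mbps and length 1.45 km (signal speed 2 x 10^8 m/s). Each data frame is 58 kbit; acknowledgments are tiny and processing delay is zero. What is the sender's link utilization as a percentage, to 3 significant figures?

t_tx = L/R = 58000/210000000 = 0.00027619 s.
t_prop = 1450/200000000 = 7.25e-06 s; RTT = 1.45e-05 s.
Cycle = t_tx + RTT = 0.00029069 s.
Utilization = t_tx / cycle = 0.00027619/0.00029069 = 95.0 %.

95.0 %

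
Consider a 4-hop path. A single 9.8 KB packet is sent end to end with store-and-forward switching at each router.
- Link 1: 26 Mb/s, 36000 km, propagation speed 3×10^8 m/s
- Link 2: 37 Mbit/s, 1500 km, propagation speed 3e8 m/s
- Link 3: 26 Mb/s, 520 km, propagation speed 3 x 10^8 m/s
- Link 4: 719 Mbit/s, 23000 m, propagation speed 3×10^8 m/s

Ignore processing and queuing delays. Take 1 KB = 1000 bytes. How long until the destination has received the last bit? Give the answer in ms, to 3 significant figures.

L = 78400 bits.
Transmission delays (L/R per hop): 3.01538, 2.11892, 3.01538, 0.10904 ms; sum = 8.25873 ms.
Propagation delays (d/s per hop): 120, 5, 1.73333, 0.0766667 ms; sum = 126.81 ms.
End-to-end = 135 ms.

135 ms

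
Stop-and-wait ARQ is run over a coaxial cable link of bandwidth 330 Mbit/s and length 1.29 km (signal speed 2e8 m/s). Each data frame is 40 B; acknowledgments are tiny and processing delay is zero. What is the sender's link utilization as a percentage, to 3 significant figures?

6.99 %

t_tx = L/R = 320/330000000 = 9.69697e-07 s.
t_prop = 1290/200000000 = 6.45e-06 s; RTT = 1.29e-05 s.
Cycle = t_tx + RTT = 1.38697e-05 s.
Utilization = t_tx / cycle = 9.69697e-07/1.38697e-05 = 6.99 %.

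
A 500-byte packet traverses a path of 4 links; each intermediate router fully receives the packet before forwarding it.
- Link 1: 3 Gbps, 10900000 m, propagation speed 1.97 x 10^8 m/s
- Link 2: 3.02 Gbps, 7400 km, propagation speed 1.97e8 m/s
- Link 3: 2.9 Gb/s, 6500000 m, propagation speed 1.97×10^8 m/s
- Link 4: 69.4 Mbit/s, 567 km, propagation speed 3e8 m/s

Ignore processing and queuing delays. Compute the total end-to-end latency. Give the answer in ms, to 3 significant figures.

L = 500 × 8 = 4000 bits.
Transmission delays (L/R per hop): 0.00133333, 0.0013245, 0.00137931, 0.0576369 ms; sum = 0.061674 ms.
Propagation delays (d/s per hop): 55.3299, 37.5635, 32.9949, 1.89 ms; sum = 127.778 ms.
End-to-end = 128 ms.

128 ms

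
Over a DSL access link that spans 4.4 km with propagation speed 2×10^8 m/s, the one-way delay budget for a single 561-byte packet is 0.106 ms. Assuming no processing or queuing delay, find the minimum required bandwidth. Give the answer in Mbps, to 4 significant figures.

L = 4488 bits.
Propagation delay = 4400 / 200000000 = 0.022 ms.
Transmission budget = 0.106 − 0.022 = 0.084 ms.
R ≥ L / t_tx = 4488 bits / 8.4e-05 s = 53.43 Mbps.

53.43 Mbps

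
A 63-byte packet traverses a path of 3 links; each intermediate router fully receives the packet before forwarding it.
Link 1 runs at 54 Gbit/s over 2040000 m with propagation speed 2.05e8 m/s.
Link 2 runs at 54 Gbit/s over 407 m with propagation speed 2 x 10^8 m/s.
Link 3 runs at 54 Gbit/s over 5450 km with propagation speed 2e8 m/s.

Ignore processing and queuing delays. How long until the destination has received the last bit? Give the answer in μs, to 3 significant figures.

L = 63 × 8 = 504 bits.
Transmission delay per hop = L/R = 504/54000000000 = 0.00933333 μs; 3 hops → 0.028 μs.
Propagation delays (d/s per hop): 9951.22, 2.035, 27250 μs; sum = 37203.3 μs.
End-to-end = 37200 μs.

37200 μs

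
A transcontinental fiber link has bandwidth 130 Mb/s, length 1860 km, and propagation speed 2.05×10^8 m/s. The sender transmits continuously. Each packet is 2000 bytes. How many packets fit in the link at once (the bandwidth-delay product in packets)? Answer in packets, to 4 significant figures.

73.72 packets

Propagation delay = 1860000 / 2.05e+08 = 0.00907317 s.
BDP = R × t_prop = 130000000 × 0.00907317 = 1179510 bits.
In packets of 16000 bits: 73.72 packets.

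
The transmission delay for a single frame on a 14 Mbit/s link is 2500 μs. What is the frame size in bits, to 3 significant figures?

35000 bits

L = R × t_tx = 14000000 b/s × 0.0025 s = 35000 bits.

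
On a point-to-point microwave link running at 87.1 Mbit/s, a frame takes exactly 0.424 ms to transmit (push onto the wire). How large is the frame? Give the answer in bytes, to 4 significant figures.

L = R × t_tx = 87100000 b/s × 0.000424 s = 36930.4 bits.
In bytes: 36930.4 / 8 = 4616 bytes.

4616 bytes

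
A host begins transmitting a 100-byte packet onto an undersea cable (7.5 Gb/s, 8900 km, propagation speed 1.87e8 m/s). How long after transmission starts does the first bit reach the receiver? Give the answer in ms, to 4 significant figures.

First bit experiences only propagation delay: d/s = 8900000/187000000 = 47.59 ms.

47.59 ms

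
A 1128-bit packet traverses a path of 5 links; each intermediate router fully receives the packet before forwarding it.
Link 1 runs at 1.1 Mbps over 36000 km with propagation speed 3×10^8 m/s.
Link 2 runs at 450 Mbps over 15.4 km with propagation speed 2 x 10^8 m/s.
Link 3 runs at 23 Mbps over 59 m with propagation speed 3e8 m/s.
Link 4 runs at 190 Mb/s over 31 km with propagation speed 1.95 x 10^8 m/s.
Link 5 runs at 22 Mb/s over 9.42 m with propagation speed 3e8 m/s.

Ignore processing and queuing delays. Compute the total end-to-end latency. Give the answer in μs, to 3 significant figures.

121000 μs

Transmission delays (L/R per hop): 1025.45, 2.50667, 49.0435, 5.93684, 51.2727 μs; sum = 1134.21 μs.
Propagation delays (d/s per hop): 120000, 77, 0.196667, 158.974, 0.0314 μs; sum = 120236 μs.
End-to-end = 121000 μs.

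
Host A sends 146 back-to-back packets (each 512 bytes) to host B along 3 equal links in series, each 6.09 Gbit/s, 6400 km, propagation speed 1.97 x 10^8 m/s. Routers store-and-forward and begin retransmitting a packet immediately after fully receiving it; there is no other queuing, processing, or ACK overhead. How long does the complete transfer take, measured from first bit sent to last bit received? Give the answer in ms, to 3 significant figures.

Per-hop transmission t_tx = L/R = 4096/6090000000 = 0.000672578 ms.
Per-hop propagation t_prop = 6400000/197000000 = 32.4873 ms.
Pipeline fill: first packet needs 3·t_tx to clear all hops; remaining 145 packets each add one t_tx.
Total = (3+146-1)·t_tx + 3·t_prop = 148·0.000672578 + 3·32.4873 = 97.6 ms.

97.6 ms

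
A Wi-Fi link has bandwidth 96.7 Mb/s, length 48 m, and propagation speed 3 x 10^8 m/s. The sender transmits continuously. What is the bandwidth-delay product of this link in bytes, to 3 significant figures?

Propagation delay = 48 / 300000000 = 1.6e-07 s.
BDP = R × t_prop = 96700000 × 1.6e-07 = 15.472 bits.
In bytes: 15.472/8 = 1.93 bytes.

1.93 bytes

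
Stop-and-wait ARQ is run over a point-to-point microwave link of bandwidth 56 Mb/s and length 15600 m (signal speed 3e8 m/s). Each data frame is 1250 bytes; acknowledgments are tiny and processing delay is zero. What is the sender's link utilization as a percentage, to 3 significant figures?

t_tx = L/R = 10000/56000000 = 0.000178571 s.
t_prop = 15600/300000000 = 5.2e-05 s; RTT = 0.000104 s.
Cycle = t_tx + RTT = 0.000282571 s.
Utilization = t_tx / cycle = 0.000178571/0.000282571 = 63.2 %.

63.2 %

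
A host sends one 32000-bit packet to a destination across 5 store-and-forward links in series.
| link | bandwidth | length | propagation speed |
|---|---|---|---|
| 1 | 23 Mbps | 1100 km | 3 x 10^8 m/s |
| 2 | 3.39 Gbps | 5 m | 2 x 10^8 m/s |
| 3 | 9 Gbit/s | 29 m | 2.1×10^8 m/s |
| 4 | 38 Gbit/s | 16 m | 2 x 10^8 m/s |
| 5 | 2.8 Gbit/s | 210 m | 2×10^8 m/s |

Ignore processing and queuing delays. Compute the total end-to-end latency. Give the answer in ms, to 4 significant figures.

5.085 ms

Transmission delays (L/R per hop): 1.3913, 0.00943953, 0.00355556, 0.000842105, 0.0114286 ms; sum = 1.41657 ms.
Propagation delays (d/s per hop): 3.66667, 2.5e-05, 0.000138095, 8e-05, 0.00105 ms; sum = 3.66796 ms.
End-to-end = 5.085 ms.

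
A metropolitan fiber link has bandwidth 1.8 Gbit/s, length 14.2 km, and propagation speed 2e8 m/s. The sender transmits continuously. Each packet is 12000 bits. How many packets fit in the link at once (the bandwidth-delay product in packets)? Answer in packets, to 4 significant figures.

10.65 packets

Propagation delay = 14200 / 200000000 = 7.1e-05 s.
BDP = R × t_prop = 1800000000 × 7.1e-05 = 127800 bits.
In packets of 12000 bits: 10.65 packets.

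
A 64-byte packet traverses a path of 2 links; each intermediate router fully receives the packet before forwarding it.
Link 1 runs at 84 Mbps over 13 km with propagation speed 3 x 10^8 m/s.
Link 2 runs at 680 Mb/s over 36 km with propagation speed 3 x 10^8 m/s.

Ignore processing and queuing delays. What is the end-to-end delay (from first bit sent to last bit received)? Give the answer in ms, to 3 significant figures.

L = 64 × 8 = 512 bits.
Transmission delays (L/R per hop): 0.00609524, 0.000752941 ms; sum = 0.00684818 ms.
Propagation delays (d/s per hop): 0.0433333, 0.12 ms; sum = 0.163333 ms.
End-to-end = 0.170 ms.

0.170 ms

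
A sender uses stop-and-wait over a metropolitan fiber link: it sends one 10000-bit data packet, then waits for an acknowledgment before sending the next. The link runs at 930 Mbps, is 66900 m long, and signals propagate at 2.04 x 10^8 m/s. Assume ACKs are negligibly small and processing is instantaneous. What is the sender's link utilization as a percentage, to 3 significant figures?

t_tx = L/R = 10000/930000000 = 1.07527e-05 s.
t_prop = 66900/204000000 = 0.000327941 s; RTT = 0.000655882 s.
Cycle = t_tx + RTT = 0.000666635 s.
Utilization = t_tx / cycle = 1.07527e-05/0.000666635 = 1.61 %.

1.61 %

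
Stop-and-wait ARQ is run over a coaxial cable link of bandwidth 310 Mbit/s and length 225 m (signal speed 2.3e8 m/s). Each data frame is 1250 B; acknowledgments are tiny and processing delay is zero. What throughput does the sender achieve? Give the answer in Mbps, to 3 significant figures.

292 Mbps

t_tx = L/R = 10000/310000000 = 3.22581e-05 s.
t_prop = 225/2.3e+08 = 9.78261e-07 s; RTT = 1.95652e-06 s.
Cycle = t_tx + RTT = 3.42146e-05 s.
Throughput = L / cycle = 10000 / 3.42146e-05 = 292 Mbps.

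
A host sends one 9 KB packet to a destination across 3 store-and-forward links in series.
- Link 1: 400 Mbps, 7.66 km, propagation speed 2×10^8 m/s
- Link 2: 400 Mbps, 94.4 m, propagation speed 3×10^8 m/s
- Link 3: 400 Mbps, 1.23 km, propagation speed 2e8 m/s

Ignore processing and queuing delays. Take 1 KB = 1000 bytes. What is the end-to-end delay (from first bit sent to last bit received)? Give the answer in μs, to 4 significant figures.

584.8 μs

L = 72000 bits.
Transmission delay per hop = L/R = 72000/400000000 = 180 μs; 3 hops → 540 μs.
Propagation delays (d/s per hop): 38.3, 0.314667, 6.15 μs; sum = 44.7647 μs.
End-to-end = 584.8 μs.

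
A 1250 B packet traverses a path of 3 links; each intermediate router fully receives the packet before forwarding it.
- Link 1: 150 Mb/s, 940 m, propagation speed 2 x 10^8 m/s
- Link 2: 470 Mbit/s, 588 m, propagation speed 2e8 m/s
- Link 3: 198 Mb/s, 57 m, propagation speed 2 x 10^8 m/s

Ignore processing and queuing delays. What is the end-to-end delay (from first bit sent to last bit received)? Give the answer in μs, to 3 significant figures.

L = 1250 × 8 = 10000 bits.
Transmission delays (L/R per hop): 66.6667, 21.2766, 50.5051 μs; sum = 138.448 μs.
Propagation delays (d/s per hop): 4.7, 2.94, 0.285 μs; sum = 7.925 μs.
End-to-end = 146 μs.

146 μs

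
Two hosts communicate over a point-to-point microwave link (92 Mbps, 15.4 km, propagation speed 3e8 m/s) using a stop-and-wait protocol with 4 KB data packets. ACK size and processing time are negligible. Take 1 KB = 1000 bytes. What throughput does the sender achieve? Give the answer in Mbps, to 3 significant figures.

t_tx = L/R = 32000/92000000 = 0.000347826 s.
t_prop = 15400/300000000 = 5.13333e-05 s; RTT = 0.000102667 s.
Cycle = t_tx + RTT = 0.000450493 s.
Throughput = L / cycle = 32000 / 0.000450493 = 71.0 Mbps.

71.0 Mbps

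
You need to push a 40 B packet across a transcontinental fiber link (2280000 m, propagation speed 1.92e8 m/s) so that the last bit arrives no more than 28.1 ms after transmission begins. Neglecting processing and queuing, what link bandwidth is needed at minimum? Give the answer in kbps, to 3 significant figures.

L = 320 bits.
Propagation delay = 2280000 / 192000000 = 11.875 ms.
Transmission budget = 28.1 − 11.875 = 16.225 ms.
R ≥ L / t_tx = 320 bits / 0.016225 s = 19.7 kbps.

19.7 kbps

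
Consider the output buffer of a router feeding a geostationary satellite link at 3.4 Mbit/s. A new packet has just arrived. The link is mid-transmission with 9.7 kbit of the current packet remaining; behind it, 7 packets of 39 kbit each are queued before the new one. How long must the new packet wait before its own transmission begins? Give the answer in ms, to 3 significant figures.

Each queued packet: L/R = 39000/3400000 = 11.4706 ms.
7 queued → 80.2941 ms.
Plus remaining 9700 bits of current packet: 2.85294 ms.
Queuing delay = 83.1 ms.

83.1 ms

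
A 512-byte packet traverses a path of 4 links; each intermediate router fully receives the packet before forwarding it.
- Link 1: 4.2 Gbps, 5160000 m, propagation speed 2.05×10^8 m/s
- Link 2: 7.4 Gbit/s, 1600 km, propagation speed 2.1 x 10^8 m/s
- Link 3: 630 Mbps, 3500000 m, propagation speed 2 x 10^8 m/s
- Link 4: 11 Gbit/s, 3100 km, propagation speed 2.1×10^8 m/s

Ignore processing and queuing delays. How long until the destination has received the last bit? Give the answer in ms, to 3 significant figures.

L = 512 × 8 = 4096 bits.
Transmission delays (L/R per hop): 0.000975238, 0.000553514, 0.00650159, 0.000372364 ms; sum = 0.0084027 ms.
Propagation delays (d/s per hop): 25.1707, 7.61905, 17.5, 14.7619 ms; sum = 65.0517 ms.
End-to-end = 65.1 ms.

65.1 ms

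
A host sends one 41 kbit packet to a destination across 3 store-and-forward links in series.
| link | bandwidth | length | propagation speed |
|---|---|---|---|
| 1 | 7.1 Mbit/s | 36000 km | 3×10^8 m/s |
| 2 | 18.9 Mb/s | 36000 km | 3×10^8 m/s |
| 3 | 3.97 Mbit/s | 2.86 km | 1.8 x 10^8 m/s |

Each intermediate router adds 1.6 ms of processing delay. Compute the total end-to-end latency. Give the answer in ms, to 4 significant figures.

L = 41000 bits.
Transmission delays (L/R per hop): 5.77465, 2.16931, 10.3275 ms; sum = 18.2714 ms.
Propagation delays (d/s per hop): 120, 120, 0.0158889 ms; sum = 240.016 ms.
Processing at 2 router(s): 2 × 1.6 ms = 3.2 ms.
End-to-end = 261.5 ms.

261.5 ms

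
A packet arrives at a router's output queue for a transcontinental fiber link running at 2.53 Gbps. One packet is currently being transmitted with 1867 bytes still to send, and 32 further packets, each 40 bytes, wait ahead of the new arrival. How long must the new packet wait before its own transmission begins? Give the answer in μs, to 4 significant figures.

Each queued packet: L/R = 320/2530000000 = 0.126482 μs.
32 queued → 4.04743 μs.
Plus remaining 14936 bits of current packet: 5.90356 μs.
Queuing delay = 9.951 μs.

9.951 μs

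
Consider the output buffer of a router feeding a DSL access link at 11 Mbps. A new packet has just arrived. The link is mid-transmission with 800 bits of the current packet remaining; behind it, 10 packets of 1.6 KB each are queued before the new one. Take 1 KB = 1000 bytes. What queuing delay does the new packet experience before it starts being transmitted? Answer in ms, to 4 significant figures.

11.71 ms

Each queued packet: L/R = 12800/11000000 = 1.16364 ms.
10 queued → 11.6364 ms.
Plus remaining 800 bits of current packet: 0.0727273 ms.
Queuing delay = 11.71 ms.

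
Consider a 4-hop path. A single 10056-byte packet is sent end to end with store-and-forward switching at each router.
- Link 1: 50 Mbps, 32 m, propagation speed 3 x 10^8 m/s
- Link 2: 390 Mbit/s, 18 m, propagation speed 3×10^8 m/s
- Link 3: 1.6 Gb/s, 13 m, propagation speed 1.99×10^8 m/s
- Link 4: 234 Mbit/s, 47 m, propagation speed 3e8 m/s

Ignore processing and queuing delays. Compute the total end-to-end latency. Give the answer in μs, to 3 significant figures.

2210 μs

L = 10056 × 8 = 80448 bits.
Transmission delays (L/R per hop): 1608.96, 206.277, 50.28, 343.795 μs; sum = 2209.31 μs.
Propagation delays (d/s per hop): 0.106667, 0.06, 0.0653266, 0.156667 μs; sum = 0.38866 μs.
End-to-end = 2210 μs.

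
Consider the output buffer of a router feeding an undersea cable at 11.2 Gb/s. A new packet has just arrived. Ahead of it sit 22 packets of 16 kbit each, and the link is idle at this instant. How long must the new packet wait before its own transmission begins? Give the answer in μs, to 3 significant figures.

Each queued packet: L/R = 16000/11200000000 = 1.42857 μs.
22 queued → 31.4286 μs.
Queuing delay = 31.4 μs.

31.4 μs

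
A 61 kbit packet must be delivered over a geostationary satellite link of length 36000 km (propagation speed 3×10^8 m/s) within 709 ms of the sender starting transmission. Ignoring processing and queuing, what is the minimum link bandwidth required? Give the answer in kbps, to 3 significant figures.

Propagation delay = 36000000 / 300000000 = 120 ms.
Transmission budget = 709 − 120 = 589 ms.
R ≥ L / t_tx = 61000 bits / 0.589 s = 104 kbps.

104 kbps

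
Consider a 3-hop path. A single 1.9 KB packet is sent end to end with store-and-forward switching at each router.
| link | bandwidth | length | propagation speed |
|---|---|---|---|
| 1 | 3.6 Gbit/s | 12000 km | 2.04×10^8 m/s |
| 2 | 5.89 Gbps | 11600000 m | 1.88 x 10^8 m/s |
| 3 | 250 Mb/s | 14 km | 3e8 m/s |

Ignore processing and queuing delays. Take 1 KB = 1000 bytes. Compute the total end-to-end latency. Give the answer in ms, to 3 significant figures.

L = 15200 bits.
Transmission delays (L/R per hop): 0.00422222, 0.00258065, 0.0608 ms; sum = 0.0676029 ms.
Propagation delays (d/s per hop): 58.8235, 61.7021, 0.0466667 ms; sum = 120.572 ms.
End-to-end = 121 ms.

121 ms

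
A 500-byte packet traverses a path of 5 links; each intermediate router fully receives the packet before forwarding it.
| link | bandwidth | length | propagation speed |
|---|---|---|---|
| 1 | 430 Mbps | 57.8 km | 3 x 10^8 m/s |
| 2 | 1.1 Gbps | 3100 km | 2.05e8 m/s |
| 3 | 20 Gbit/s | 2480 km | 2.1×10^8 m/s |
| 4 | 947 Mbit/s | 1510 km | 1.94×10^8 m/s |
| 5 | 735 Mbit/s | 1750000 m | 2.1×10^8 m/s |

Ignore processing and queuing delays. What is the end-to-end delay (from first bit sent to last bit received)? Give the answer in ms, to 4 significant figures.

43.26 ms

L = 500 × 8 = 4000 bits.
Transmission delays (L/R per hop): 0.00930233, 0.00363636, 0.0002, 0.00422386, 0.00544218 ms; sum = 0.0228047 ms.
Propagation delays (d/s per hop): 0.192667, 15.122, 11.8095, 7.78351, 8.33333 ms; sum = 43.241 ms.
End-to-end = 43.26 ms.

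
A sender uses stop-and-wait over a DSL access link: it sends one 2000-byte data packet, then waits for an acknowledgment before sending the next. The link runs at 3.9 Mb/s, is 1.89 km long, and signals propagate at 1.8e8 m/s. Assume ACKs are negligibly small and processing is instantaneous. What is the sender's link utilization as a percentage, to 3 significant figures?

99.5 %

t_tx = L/R = 16000/3900000 = 0.00410256 s.
t_prop = 1890/180000000 = 1.05e-05 s; RTT = 2.1e-05 s.
Cycle = t_tx + RTT = 0.00412356 s.
Utilization = t_tx / cycle = 0.00410256/0.00412356 = 99.5 %.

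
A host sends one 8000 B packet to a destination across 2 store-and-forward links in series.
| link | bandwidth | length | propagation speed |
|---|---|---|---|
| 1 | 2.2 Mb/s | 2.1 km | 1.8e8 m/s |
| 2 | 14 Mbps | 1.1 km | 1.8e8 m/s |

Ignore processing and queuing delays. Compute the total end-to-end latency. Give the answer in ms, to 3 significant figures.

L = 8000 × 8 = 64000 bits.
Transmission delays (L/R per hop): 29.0909, 4.57143 ms; sum = 33.6623 ms.
Propagation delays (d/s per hop): 0.0116667, 0.00611111 ms; sum = 0.0177778 ms.
End-to-end = 33.7 ms.

33.7 ms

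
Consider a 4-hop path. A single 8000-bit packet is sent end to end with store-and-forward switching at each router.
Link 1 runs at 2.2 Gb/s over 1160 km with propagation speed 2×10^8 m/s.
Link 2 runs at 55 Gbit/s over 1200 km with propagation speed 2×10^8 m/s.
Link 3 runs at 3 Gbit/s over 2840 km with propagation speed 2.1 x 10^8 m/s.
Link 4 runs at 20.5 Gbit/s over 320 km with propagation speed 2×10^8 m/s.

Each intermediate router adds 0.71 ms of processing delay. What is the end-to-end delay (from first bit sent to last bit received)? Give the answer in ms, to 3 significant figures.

29.1 ms

Transmission delays (L/R per hop): 0.00363636, 0.000145455, 0.00266667, 0.000390244 ms; sum = 0.00683873 ms.
Propagation delays (d/s per hop): 5.8, 6, 13.5238, 1.6 ms; sum = 26.9238 ms.
Processing at 3 router(s): 3 × 0.71 ms = 2.13 ms.
End-to-end = 29.1 ms.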